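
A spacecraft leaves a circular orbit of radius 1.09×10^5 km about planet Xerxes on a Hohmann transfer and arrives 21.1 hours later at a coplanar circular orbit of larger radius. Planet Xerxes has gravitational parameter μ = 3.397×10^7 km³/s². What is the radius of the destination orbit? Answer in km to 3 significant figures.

r₂ = 4.33×10^5 km

Transfer time t = 21.1 hours = 75960 s, and t = π√(a_t³/μ).
So a_t = (μ t²/π²)^(1/3) = (3.397×10^7 × (75960)² / π²)^(1/3) = 2.7080×10^5 km.
Since a_t = (r₁ + r₂)/2, r₂ = 2a_t − r₁ = 2×2.7080×10^5 − 1.090×10^5 = 4.326×10^5 km.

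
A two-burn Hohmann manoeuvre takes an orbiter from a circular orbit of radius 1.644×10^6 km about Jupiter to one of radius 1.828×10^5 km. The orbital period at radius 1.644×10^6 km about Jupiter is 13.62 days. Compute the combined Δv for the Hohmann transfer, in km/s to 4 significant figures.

From Kepler's third law T² = 4π²r³/μ at r = 1.644×10^6 km, T = 13.62 days = 13.62 × 86400 s = 1.176768×10^6 s: μ = 4π²r³/T² = 1.26673×10^8 km³/s².
Semi-major axis of the transfer orbit: a_t = (1.644×10^6 + 1.828×10^5)/2 = 9.134×10^5 km.
At r₁ the circular-orbit speed is v₁ = √(μ/r₁) = 8.778 km/s.
On the transfer ellipse at r₁, vis-viva gives v_a = √[μ(2/r₁ − 1/a_t)] = 3.927 km/s.
First burn Δv₁ = |v_a − v₁| = 4.851 km/s.
Circular speed at r₂: v₂ = √(μ/r₂) = 26.324 km/s.
Transfer-orbit speed at r₂: v_p = √[μ(2/r₂ − 1/a_t)] = 35.316 km/s.
Second burn Δv₂ = |v₂ − v_p| = 8.992 km/s.
Δv = Δv₁ + Δv₂ = 4.851 + 8.992 = 13.84 km/s.

Δv = 13.84 km/s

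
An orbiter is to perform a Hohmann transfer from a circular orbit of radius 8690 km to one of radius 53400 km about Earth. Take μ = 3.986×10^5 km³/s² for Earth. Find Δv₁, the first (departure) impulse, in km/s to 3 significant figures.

Δv₁ = 2.11 km/s

Transfer-ellipse semi-major axis a_t = (r₁ + r₂)/2 = (8690 + 53400)/2 = 31045 km.
On the circular orbit at r = 8690 km, v_c = √(μ/r) = 6.7727 km/s.
Vis-viva on the transfer ellipse at r = 8690 km gives v_t = √[μ(2/r − 1/a_t)] = 8.8825 km/s.
Δv₁ = |v_t − v_c| = |8.8825 − 6.7727| = 2.110 km/s.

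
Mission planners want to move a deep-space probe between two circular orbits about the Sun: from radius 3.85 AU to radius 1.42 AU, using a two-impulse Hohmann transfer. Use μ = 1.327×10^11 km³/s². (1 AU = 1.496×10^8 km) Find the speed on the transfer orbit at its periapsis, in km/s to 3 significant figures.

v = 30.2 km/s

In km: r₁ = 3.85 × 1.496×10^8 = 5.7596×10^8 km; r₂ = 1.42 × 1.496×10^8 = 2.12432×10^8 km.
Semi-major axis of the transfer orbit: a_t = (5.7596×10^8 + 2.12432×10^8)/2 = 3.94196×10^8 km.
The periapsis of the transfer ellipse is at r = 2.12432×10^8 km.
Vis-viva: v = √[μ(2/r − 1/a_t)] = √[1.327×10^11 × (2/2.12432×10^8 − 1/3.94196×10^8)] = 30.21 km/s.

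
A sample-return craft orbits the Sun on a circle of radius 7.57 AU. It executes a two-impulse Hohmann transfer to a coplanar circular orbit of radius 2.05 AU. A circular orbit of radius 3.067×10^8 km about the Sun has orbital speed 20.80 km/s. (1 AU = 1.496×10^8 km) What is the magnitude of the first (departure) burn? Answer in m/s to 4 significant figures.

Δv₁ = 3758 m/s

From the circular-orbit relation v² = μ/r at r = 3.067×10^8 km: μ = v²r = (20.80)² × 3.067×10^8 = 1.32691×10^11 km³/s².
In km: r₁ = 7.57 × 1.496×10^8 = 1.132472×10^9 km; r₂ = 2.05 × 1.496×10^8 = 3.0668×10^8 km.
Transfer-ellipse semi-major axis a_t = (r₁ + r₂)/2 = (1.132472×10^9 + 3.0668×10^8)/2 = 7.19576×10^8 km.
Circular speed at r = 1.132472×10^9 km: v_c = √(μ/r) = 10.8245 km/s.
Vis-viva on the transfer ellipse at r = 1.132472×10^9 km gives v_t = √[μ(2/r − 1/a_t)] = 7.06661 km/s.
Δv₁ = |v_t − v_c| = |7.06661 − 10.8245| = 3.758 km/s.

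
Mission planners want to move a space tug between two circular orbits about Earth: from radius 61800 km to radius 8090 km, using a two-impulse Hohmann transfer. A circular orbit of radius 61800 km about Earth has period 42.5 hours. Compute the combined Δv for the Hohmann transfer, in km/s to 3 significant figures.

Δv = 3.63 km/s

From Kepler's third law T² = 4π²r³/μ at r = 61800 km, T = 42.5 hours = 42.5 × 3600 s = 1.530×10^5 s: μ = 4π²r³/T² = 3.98054×10^5 km³/s².
The Hohmann ellipse has a_t = (r₁ + r₂)/2 = 34945 km.
Circular speed at r₁: v₁ = √(μ/r₁) = √(3.98054×10^5/61800) = 2.538 km/s.
Transfer-orbit speed at r₁ (vis-viva): v_a = √[μ(2/r₁ − 1/a_t)] = 1.221 km/s.
First burn Δv₁ = |v_a − v₁| = 1.317 km/s.
At r₂, v₂ = √(μ/r₂) = 7.0145 km/s.
Transfer-orbit speed at r₂: v_p = √[μ(2/r₂ − 1/a_t)] = 9.3282 km/s.
Second burn Δv₂ = |v₂ − v_p| = 2.314 km/s.
Total Δv = Δv₁ + Δv₂ = 3.631 km/s.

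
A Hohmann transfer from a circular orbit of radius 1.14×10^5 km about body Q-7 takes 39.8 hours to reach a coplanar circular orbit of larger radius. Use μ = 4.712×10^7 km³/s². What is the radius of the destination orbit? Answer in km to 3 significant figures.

Transfer time t = 39.8 hours = 1.4328×10^5 s, and t = π√(a_t³/μ).
So a_t = (μ t²/π²)^(1/3) = (4.712×10^7 × (1.4328×10^5)² / π²)^(1/3) = 4.6106×10^5 km.
Since a_t = (r₁ + r₂)/2, r₂ = 2a_t − r₁ = 2×4.6106×10^5 − 1.140×10^5 = 8.0812×10^5 km.

r₂ = 8.08×10^5 km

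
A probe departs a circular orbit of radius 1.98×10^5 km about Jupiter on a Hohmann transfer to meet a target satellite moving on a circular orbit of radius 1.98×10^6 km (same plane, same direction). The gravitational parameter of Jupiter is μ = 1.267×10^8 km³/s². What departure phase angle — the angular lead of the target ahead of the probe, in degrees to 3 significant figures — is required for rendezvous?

Transfer-ellipse semi-major axis a_t = (r₁ + r₂)/2 = (1.980×10^5 + 1.980×10^6)/2 = 1.089×10^6 km.
The half-period of the transfer ellipse is t = π√(a_t³/μ) = 3.1718×10^5 s.
Target angular speed ω₂ = √(μ/r₂³) = 4.0401×10^-6 rad/s.
Angle swept by the target during transfer: ω₂·t = 1.2814 rad = 73.42°.
Arrival is 180° from departure on the ellipse, so φ = 180° − 73.42° = 107°.

φ = 107°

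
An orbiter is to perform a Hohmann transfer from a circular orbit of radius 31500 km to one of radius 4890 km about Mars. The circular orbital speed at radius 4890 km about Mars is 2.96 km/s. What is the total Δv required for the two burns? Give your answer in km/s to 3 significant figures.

From the circular-orbit relation v² = μ/r at r = 4890 km: μ = v²r = (2.96)² × 4890 = 42844.2 km³/s².
Transfer-ellipse semi-major axis a_t = (r₁ + r₂)/2 = (31500 + 4890)/2 = 18195 km.
Circular speed at r₁: v₁ = √(μ/r₁) = √(42844.2/31500) = 1.1662 km/s.
On the transfer ellipse at r₁, v² = μ(2/r − 1/a) gives v_a = √[μ(2/r₁ − 1/a_t)] = 0.60460 km/s.
First burn Δv₁ = |v_a − v₁| = 0.5616 km/s.
Circular speed at r₂: v₂ = √(μ/r₂) = 2.9600 km/s.
Transfer-orbit speed at r₂: v_p = √[μ(2/r₂ − 1/a_t)] = 3.8947 km/s.
Second burn Δv₂ = |v₂ − v_p| = 0.9347 km/s.
Δv = Δv₁ + Δv₂ = 0.5616 + 0.9347 = 1.496 km/s.

Δv = 1.50 km/s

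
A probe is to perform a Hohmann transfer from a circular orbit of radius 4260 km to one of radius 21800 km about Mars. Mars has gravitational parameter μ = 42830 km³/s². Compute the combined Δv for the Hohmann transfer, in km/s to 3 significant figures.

Δv = 1.53 km/s

The Hohmann ellipse has a_t = (r₁ + r₂)/2 = 13030 km.
At r₁ the circular-orbit speed is v₁ = √(μ/r₁) = 3.1708 km/s.
On the transfer ellipse at r₁, vis-viva equation gives v_p = √[μ(2/r₁ − 1/a_t)] = 4.1013 km/s.
First burn Δv₁ = |v_p − v₁| = 0.9305 km/s.
At r₂, v₂ = √(μ/r₂) = 1.40167 km/s.
Transfer-orbit speed at r₂: v_a = √[μ(2/r₂ − 1/a_t)] = 0.801454 km/s.
Second burn Δv₂ = |v₂ − v_a| = 0.6002 km/s.
Total Δv = Δv₁ + Δv₂ = 1.531 km/s.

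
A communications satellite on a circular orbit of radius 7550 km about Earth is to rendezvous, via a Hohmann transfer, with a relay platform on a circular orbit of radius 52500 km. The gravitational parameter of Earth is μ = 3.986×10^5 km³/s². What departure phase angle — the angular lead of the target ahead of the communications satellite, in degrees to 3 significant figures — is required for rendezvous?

φ = 102°

Semi-major axis of the transfer orbit: a_t = (7550 + 52500)/2 = 30025 km.
The half-period of the transfer ellipse is t = π√(a_t³/μ) = 25890 s.
Target angular speed ω₂ = √(μ/r₂³) = 5.248×10^-5 rad/s.
Angle swept by the target during transfer: ω₂·t = 1.3587 rad = 77.85°.
Arrival is 180° from departure on the ellipse, so φ = 180° − 77.85° = 102°.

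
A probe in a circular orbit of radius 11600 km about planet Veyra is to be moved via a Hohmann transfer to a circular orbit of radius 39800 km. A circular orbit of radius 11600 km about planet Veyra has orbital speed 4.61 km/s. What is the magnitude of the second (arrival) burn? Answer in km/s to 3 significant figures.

From the circular-orbit relation v² = μ/r at r = 11600 km: μ = v²r = (4.61)² × 11600 = 2.46524×10^5 km³/s².
Semi-major axis of the transfer orbit: a_t = (11600 + 39800)/2 = 25700 km.
On the circular orbit at r = 39800 km, v_c = √(μ/r) = 2.4888 km/s.
Transfer-orbit speed at the same r (vis-viva, a = a_t): v_t = √[μ(2/r − 1/a_t)] = 1.6721 km/s.
Δv₂ = |v_t − v_c| = |1.6721 − 2.4888| = 0.8167 km/s.

Δv₂ = 0.817 km/s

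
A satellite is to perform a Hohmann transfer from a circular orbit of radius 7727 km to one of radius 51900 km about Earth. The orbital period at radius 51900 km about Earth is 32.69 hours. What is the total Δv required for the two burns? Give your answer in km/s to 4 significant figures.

Δv = 3.654 km/s

From Kepler's third law T² = 4π²r³/μ at r = 51900 km, T = 32.69 hours = 32.69 × 3600 s = 1.17684×10^5 s: μ = 4π²r³/T² = 3.98499×10^5 km³/s².
Transfer-ellipse semi-major axis a_t = (r₁ + r₂)/2 = (7727 + 51900)/2 = 29813.5 km.
At r₁ the circular-orbit speed is v₁ = √(μ/r₁) = 7.181 km/s.
On the transfer ellipse at r₁, vis-viva gives v_p = √[μ(2/r₁ − 1/a_t)] = 9.475 km/s.
First burn Δv₁ = |v_p − v₁| = 2.294 km/s.
At r₂, v₂ = √(μ/r₂) = 2.771 km/s.
Transfer-orbit speed at r₂: v_a = √[μ(2/r₂ − 1/a_t)] = 1.411 km/s.
Second burn Δv₂ = |v₂ − v_a| = 1.360 km/s.
Total Δv = Δv₁ + Δv₂ = 3.654 km/s.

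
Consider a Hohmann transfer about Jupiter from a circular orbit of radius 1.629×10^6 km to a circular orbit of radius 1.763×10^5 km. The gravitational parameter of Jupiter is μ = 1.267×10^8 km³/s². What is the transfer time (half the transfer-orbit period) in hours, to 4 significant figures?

Transfer-ellipse semi-major axis a_t = (r₁ + r₂)/2 = (1.629×10^6 + 1.763×10^5)/2 = 9.0265×10^5 km.
Half the transfer-orbit period gives t = π√(a_t³/μ) = 2.3935×10^5 s.
Converting: 2.3935×10^5 s ÷ 3600 s/hour = 66.49 hours.

t = 66.49 hours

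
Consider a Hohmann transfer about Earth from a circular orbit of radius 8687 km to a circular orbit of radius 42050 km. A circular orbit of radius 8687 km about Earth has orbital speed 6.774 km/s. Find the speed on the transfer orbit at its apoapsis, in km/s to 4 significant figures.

From the circular-orbit relation v² = μ/r at r = 8687 km: μ = v²r = (6.774)² × 8687 = 3.98621×10^5 km³/s².
Semi-major axis of the transfer orbit: a_t = (8687 + 42050)/2 = 25368.5 km.
The apoapsis of the transfer ellipse is at r = 42050 km.
Vis-viva: v = √[μ(2/r − 1/a_t)] = √[3.98621×10^5 × (2/42050 − 1/25368.5)] = 1.802 km/s.

v = 1.802 km/s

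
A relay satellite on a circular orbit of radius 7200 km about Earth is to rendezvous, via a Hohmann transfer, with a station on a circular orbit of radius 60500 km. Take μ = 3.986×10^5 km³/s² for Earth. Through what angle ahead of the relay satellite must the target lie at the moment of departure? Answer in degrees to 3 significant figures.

φ = 105°

The Hohmann ellipse has a_t = (r₁ + r₂)/2 = 33850 km.
Transfer time t = π√(a_t³/μ) = 30990 s.
The target's mean motion on its circular orbit is ω₂ = √(μ/r₂³) = 4.2426×10^-5 rad/s.
Angle swept by the target during transfer: ω₂·t = 1.3148 rad = 75.33°.
Arrival is 180° from departure on the ellipse, so φ = 180° − 75.33° = 105°.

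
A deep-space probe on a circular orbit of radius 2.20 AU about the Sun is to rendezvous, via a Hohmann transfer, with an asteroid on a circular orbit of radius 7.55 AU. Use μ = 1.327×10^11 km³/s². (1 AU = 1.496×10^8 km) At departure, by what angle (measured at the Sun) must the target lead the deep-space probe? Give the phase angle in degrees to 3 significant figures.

In km: r₁ = 2.20 × 1.496×10^8 = 3.2912×10^8 km; r₂ = 7.55 × 1.496×10^8 = 1.12948×10^9 km.
The Hohmann ellipse has a_t = (r₁ + r₂)/2 = 7.293×10^8 km.
Transfer time t = π√(a_t³/μ) = 1.6985×10^8 s.
The target's mean motion on its circular orbit is ω₂ = √(μ/r₂³) = 9.5966×10^-9 rad/s.
Angle swept by the target during transfer: ω₂·t = 1.630 rad = 93.39°.
Arrival is 180° from departure on the ellipse, so φ = 180° − 93.39° = 86.6°.

φ = 86.6°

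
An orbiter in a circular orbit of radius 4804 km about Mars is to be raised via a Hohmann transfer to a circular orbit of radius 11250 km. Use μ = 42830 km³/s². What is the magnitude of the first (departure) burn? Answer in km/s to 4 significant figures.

Δv₁ = 0.5490 km/s

Transfer-ellipse semi-major axis a_t = (r₁ + r₂)/2 = (4804 + 11250)/2 = 8027 km.
Circular speed at r = 4804 km: v_c = √(μ/r) = 2.986 km/s.
Transfer-orbit speed at the same r (vis-viva, a = a_t): v_t = √[μ(2/r − 1/a_t)] = 3.535 km/s.
Δv₁ = |v_t − v_c| = |3.535 − 2.986| = 0.5490 km/s.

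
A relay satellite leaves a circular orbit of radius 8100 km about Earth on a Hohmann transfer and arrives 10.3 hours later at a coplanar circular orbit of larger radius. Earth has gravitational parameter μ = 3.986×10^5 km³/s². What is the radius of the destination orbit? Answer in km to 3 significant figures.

Transfer time t = 10.3 hours = 37080 s, and t = π√(a_t³/μ).
So a_t = (μ t²/π²)^(1/3) = (3.986×10^5 × (37080)² / π²)^(1/3) = 38151 km.
Since a_t = (r₁ + r₂)/2, r₂ = 2a_t − r₁ = 2×38151 − 8100 = 68202 km.

r₂ = 68200 km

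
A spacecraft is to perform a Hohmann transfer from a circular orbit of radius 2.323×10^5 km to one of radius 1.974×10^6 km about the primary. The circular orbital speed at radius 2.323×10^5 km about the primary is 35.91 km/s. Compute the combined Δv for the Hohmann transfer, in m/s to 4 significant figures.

Δv = 18790 m/s

From the circular-orbit relation v² = μ/r at r = 2.323×10^5 km: μ = v²r = (35.91)² × 2.323×10^5 = 2.99557×10^8 km³/s².
The Hohmann ellipse has a_t = (r₁ + r₂)/2 = 1.10315×10^6 km.
Circular speed at r₁: v₁ = √(μ/r₁) = √(2.99557×10^8/2.323×10^5) = 35.910 km/s.
On the transfer ellipse at r₁, v² = μ(2/r − 1/a) gives v_p = √[μ(2/r₁ − 1/a_t)] = 48.037 km/s.
First burn Δv₁ = |v_p − v₁| = 12.127 km/s.
At r₂, v₂ = √(μ/r₂) = 12.3187 km/s.
Transfer-orbit speed at r₂: v_a = √[μ(2/r₂ − 1/a_t)] = 5.65293 km/s.
Second burn Δv₂ = |v₂ − v_a| = 6.6658 km/s.
Total Δv = Δv₁ + Δv₂ = 18.79 km/s.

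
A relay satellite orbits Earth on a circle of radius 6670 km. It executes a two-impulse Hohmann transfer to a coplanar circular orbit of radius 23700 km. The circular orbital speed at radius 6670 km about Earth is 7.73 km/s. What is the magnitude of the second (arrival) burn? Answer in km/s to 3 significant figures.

From the circular-orbit relation v² = μ/r at r = 6670 km: μ = v²r = (7.73)² × 6670 = 3.98552×10^5 km³/s².
Transfer-ellipse semi-major axis a_t = (r₁ + r₂)/2 = (6670 + 23700)/2 = 15185 km.
Circular speed at r = 23700 km: v_c = √(μ/r) = 4.101 km/s.
Transfer-orbit speed at the same r (vis-viva, a = a_t): v_t = √[μ(2/r − 1/a_t)] = 2.718 km/s.
Δv₂ = |v_t − v_c| = |2.718 − 4.101| = 1.383 km/s.

Δv₂ = 1.38 km/s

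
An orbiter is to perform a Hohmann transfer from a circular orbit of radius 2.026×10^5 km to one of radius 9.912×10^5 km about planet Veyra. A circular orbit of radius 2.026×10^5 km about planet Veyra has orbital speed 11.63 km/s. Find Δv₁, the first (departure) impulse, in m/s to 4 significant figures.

Δv₁ = 3357 m/s

From the circular-orbit relation v² = μ/r at r = 2.026×10^5 km: μ = v²r = (11.63)² × 2.026×10^5 = 2.74030×10^7 km³/s².
Semi-major axis of the transfer orbit: a_t = (2.026×10^5 + 9.912×10^5)/2 = 5.969×10^5 km.
Circular speed at r = 2.026×10^5 km: v_c = √(μ/r) = 11.630 km/s.
Transfer-orbit speed at the same r (vis-viva, a = a_t): v_t = √[μ(2/r − 1/a_t)] = 14.987 km/s.
Δv₁ = |v_t − v_c| = |14.987 − 11.630| = 3.357 km/s.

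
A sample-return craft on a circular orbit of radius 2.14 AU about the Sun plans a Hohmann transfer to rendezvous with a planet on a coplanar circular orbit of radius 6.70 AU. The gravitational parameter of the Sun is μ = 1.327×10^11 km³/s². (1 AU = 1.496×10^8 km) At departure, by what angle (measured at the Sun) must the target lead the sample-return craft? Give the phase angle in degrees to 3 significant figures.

φ = 83.6°

In km: r₁ = 2.14 × 1.496×10^8 = 3.20144×10^8 km; r₂ = 6.70 × 1.496×10^8 = 1.00232×10^9 km.
The Hohmann ellipse has a_t = (r₁ + r₂)/2 = 6.61232×10^8 km.
The half-period of the transfer ellipse is t = π√(a_t³/μ) = 1.466376×10^8 s.
The target's mean motion on its circular orbit is ω₂ = √(μ/r₂³) = 1.147958×10^-8 rad/s.
Angle swept by the target during transfer: ω₂·t = 1.68334 rad = 96.448°.
Arrival is 180° from departure on the ellipse, so φ = 180° − 96.448° = 83.6°.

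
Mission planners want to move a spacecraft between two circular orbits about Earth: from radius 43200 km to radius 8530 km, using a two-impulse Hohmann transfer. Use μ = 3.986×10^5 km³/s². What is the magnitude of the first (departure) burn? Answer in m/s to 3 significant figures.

Δv₁ = 1290 m/s

The Hohmann ellipse has a_t = (r₁ + r₂)/2 = 25865 km.
Circular speed at r = 43200 km: v_c = √(μ/r) = 3.0376 km/s.
Vis-viva on the transfer ellipse at r = 43200 km gives v_t = √[μ(2/r − 1/a_t)] = 1.7444 km/s.
Δv₁ = |v_t − v_c| = |1.7444 − 3.0376| = 1.293 km/s.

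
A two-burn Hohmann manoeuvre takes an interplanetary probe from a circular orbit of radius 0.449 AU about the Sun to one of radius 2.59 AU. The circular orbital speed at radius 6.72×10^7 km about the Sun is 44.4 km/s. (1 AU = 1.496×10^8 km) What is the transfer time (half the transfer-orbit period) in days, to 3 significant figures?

t = 342 days

From the circular-orbit relation v² = μ/r at r = 6.72×10^7 km: μ = v²r = (44.4)² × 6.72×10^7 = 1.32475×10^11 km³/s².
In km: r₁ = 0.449 × 1.496×10^8 = 6.71704×10^7 km; r₂ = 2.59 × 1.496×10^8 = 3.87464×10^8 km.
Semi-major axis of the transfer orbit: a_t = (6.71704×10^7 + 3.87464×10^8)/2 = 2.273172×10^8 km.
By Kepler's third law the transfer-orbit period is T = 2π√(a_t³/μ), so t = T/2 = 2.958×10^7 s.
Converting: 2.958×10^7 s ÷ 86400 s/day = 342 days.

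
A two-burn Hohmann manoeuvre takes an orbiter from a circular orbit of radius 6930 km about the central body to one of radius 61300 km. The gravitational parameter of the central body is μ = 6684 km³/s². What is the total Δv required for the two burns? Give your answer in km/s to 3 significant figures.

The Hohmann ellipse has a_t = (r₁ + r₂)/2 = 34115 km.
At r₁ the circular-orbit speed is v₁ = √(μ/r₁) = 0.98209 km/s.
On the transfer ellipse at r₁, vis-viva gives v_p = √[μ(2/r₁ − 1/a_t)] = 1.3165 km/s.
First burn Δv₁ = |v_p − v₁| = 0.3344 km/s.
Circular speed at r₂: v₂ = √(μ/r₂) = 0.3302 km/s.
Transfer-orbit speed at r₂: v_a = √[μ(2/r₂ − 1/a_t)] = 0.1488 km/s.
Second burn Δv₂ = |v₂ − v_a| = 0.1814 km/s.
Total Δv = Δv₁ + Δv₂ = 0.5158 km/s.

Δv = 0.516 km/s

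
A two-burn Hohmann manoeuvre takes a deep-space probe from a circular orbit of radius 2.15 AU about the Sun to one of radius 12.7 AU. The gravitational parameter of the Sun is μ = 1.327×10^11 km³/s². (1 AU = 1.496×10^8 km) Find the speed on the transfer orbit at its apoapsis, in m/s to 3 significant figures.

In km: r₁ = 2.15 × 1.496×10^8 = 3.2164×10^8 km; r₂ = 12.7 × 1.496×10^8 = 1.89992×10^9 km.
Semi-major axis of the transfer orbit: a_t = (3.2164×10^8 + 1.89992×10^9)/2 = 1.11078×10^9 km.
The apoapsis of the transfer ellipse is at r = 1.89992×10^9 km.
Vis-viva: v = √[μ(2/r − 1/a_t)] = √[1.327×10^11 × (2/1.89992×10^9 − 1/1.11078×10^9)] = 4.497 km/s.

v = 4500 m/s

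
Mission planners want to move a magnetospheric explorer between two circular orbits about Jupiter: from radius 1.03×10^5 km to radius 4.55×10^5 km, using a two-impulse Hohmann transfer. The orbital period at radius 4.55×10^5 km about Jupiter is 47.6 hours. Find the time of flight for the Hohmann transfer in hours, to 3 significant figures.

From Kepler's third law T² = 4π²r³/μ at r = 4.55×10^5 km, T = 47.6 hours = 47.6 × 3600 s = 1.7136×10^5 s: μ = 4π²r³/T² = 1.26641×10^8 km³/s².
Transfer-ellipse semi-major axis a_t = (r₁ + r₂)/2 = (1.030×10^5 + 4.550×10^5)/2 = 2.790×10^5 km.
Transfer time t = π√(a_t³/μ) = π√((2.790×10^5)³ / 1.26641×10^8) = 41140 s.
Converting: 41140 s ÷ 3600 s/hour = 11.4 hours.

t = 11.4 hours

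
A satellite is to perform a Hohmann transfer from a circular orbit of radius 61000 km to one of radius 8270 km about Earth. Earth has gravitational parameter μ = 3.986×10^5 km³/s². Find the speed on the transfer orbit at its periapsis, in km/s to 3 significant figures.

Semi-major axis of the transfer orbit: a_t = (61000 + 8270)/2 = 34635 km.
At periapsis, r = 8270 km.
From the vis-viva equation, v = √[μ(2/r − 1/a_t)] = 9.213 km/s.

v = 9.21 km/s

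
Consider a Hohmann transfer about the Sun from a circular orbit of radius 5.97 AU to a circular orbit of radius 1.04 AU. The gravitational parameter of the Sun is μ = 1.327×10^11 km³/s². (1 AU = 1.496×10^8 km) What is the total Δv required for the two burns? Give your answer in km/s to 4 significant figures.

In km: r₁ = 5.97 × 1.496×10^8 = 8.93112×10^8 km; r₂ = 1.04 × 1.496×10^8 = 1.55584×10^8 km.
Transfer-ellipse semi-major axis a_t = (r₁ + r₂)/2 = (8.93112×10^8 + 1.55584×10^8)/2 = 5.24348×10^8 km.
Circular speed at r₁: v₁ = √(μ/r₁) = √(1.327×10^11/8.93112×10^8) = 12.19 km/s.
Transfer-orbit speed at r₁ (v² = μ(2/r − 1/a)): v_a = √[μ(2/r₁ − 1/a_t)] = 6.640 km/s.
First burn Δv₁ = |v_a − v₁| = 5.550 km/s.
Circular speed at r₂: v₂ = √(μ/r₂) = 29.205 km/s.
Transfer-orbit speed at r₂: v_p = √[μ(2/r₂ − 1/a_t)] = 38.115 km/s.
Second burn Δv₂ = |v₂ − v_p| = 8.910 km/s.
Δv = Δv₁ + Δv₂ = 5.550 + 8.910 = 14.46 km/s.

Δv = 14.46 km/s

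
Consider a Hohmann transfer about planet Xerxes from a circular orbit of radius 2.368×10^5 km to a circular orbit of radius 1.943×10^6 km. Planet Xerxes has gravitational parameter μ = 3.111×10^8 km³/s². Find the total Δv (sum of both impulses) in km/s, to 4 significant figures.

Δv = 18.90 km/s

Transfer-ellipse semi-major axis a_t = (r₁ + r₂)/2 = (2.368×10^5 + 1.943×10^6)/2 = 1.0899×10^6 km.
At r₁ the circular-orbit speed is v₁ = √(μ/r₁) = 36.246 km/s.
On the transfer ellipse at r₁, v² = μ(2/r − 1/a) gives v_p = √[μ(2/r₁ − 1/a_t)] = 48.395 km/s.
First burn Δv₁ = |v_p − v₁| = 12.149 km/s.
At r₂, v₂ = √(μ/r₂) = 12.6536 km/s.
Transfer-orbit speed at r₂: v_a = √[μ(2/r₂ − 1/a_t)] = 5.89809 km/s.
Second burn Δv₂ = |v₂ − v_a| = 6.7555 km/s.
Δv = Δv₁ + Δv₂ = 12.149 + 6.7555 = 18.90 km/s.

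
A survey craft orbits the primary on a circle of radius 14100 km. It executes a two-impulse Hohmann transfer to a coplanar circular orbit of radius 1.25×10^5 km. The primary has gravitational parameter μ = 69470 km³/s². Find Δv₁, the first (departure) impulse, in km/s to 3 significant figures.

Δv₁ = 0.756 km/s

The Hohmann ellipse has a_t = (r₁ + r₂)/2 = 69550 km.
Circular speed at r = 14100 km: v_c = √(μ/r) = 2.21967 km/s.
Transfer-orbit speed at the same r (vis-viva, a = a_t): v_t = √[μ(2/r − 1/a_t)] = 2.97574 km/s.
Δv₁ = |v_t − v_c| = |2.97574 − 2.21967| = 0.7561 km/s.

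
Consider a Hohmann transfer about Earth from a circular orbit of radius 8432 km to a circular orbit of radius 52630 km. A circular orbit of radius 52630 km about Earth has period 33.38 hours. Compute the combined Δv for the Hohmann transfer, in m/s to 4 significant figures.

Δv = 3457 m/s

From Kepler's third law T² = 4π²r³/μ at r = 52630 km, T = 33.38 hours = 33.38 × 3600 s = 1.20168×10^5 s: μ = 4π²r³/T² = 3.98549×10^5 km³/s².
Transfer-ellipse semi-major axis a_t = (r₁ + r₂)/2 = (8432 + 52630)/2 = 30531 km.
Circular speed at r₁: v₁ = √(μ/r₁) = √(3.98549×10^5/8432) = 6.87505 km/s.
On the transfer ellipse at r₁, v² = μ(2/r − 1/a) gives v_p = √[μ(2/r₁ − 1/a_t)] = 9.02655 km/s.
First burn Δv₁ = |v_p − v₁| = 2.1515 km/s.
At r₂, v₂ = √(μ/r₂) = 2.75185 km/s.
Transfer-orbit speed at r₂: v_a = √[μ(2/r₂ − 1/a_t)] = 1.44617 km/s.
Second burn Δv₂ = |v₂ − v_a| = 1.3057 km/s.
Δv = Δv₁ + Δv₂ = 2.1515 + 1.3057 = 3.457 km/s.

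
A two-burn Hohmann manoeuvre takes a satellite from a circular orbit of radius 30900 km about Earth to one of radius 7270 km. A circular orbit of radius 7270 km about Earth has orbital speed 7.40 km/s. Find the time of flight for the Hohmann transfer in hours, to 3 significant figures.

From the circular-orbit relation v² = μ/r at r = 7270 km: μ = v²r = (7.40)² × 7270 = 3.98105×10^5 km³/s².
Semi-major axis of the transfer orbit: a_t = (30900 + 7270)/2 = 19085 km.
Transfer time t = π√(a_t³/μ) = π√((19085)³ / 3.98105×10^5) = 13130 s.
Converting: 13130 s ÷ 3600 s/hour = 3.65 hours.

t = 3.65 hours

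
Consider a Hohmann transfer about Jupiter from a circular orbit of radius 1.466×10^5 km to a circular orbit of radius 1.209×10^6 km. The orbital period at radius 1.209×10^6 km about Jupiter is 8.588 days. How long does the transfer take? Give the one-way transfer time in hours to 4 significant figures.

From Kepler's third law T² = 4π²r³/μ at r = 1.209×10^6 km, T = 8.588 days = 8.588 × 86400 s = 7.420032×10^5 s: μ = 4π²r³/T² = 1.26715×10^8 km³/s².
Transfer-ellipse semi-major axis a_t = (r₁ + r₂)/2 = (1.466×10^5 + 1.209×10^6)/2 = 6.778×10^5 km.
Transfer time t = π√(a_t³/μ) = π√((6.778×10^5)³ / 1.26715×10^8) = 1.5574×10^5 s.
Converting: 1.5574×10^5 s ÷ 3600 s/hour = 43.26 hours.

t = 43.26 hours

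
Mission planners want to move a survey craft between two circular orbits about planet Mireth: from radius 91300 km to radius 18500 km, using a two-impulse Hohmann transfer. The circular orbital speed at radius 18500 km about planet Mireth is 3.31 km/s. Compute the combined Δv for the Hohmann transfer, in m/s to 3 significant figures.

From the circular-orbit relation v² = μ/r at r = 18500 km: μ = v²r = (3.31)² × 18500 = 2.02688×10^5 km³/s².
Semi-major axis of the transfer orbit: a_t = (91300 + 18500)/2 = 54900 km.
At r₁ the circular-orbit speed is v₁ = √(μ/r₁) = 1.48997 km/s.
Transfer-orbit speed at r₁ (vis-viva): v_a = √[μ(2/r₁ − 1/a_t)] = 0.864924 km/s.
First burn Δv₁ = |v_a − v₁| = 0.62505 km/s.
At r₂, v₂ = √(μ/r₂) = 3.31000 km/s.
Transfer-orbit speed at r₂: v_p = √[μ(2/r₂ − 1/a_t)] = 4.26852 km/s.
Second burn Δv₂ = |v₂ − v_p| = 0.95852 km/s.
Total Δv = Δv₁ + Δv₂ = 1.584 km/s.

Δv = 1580 m/s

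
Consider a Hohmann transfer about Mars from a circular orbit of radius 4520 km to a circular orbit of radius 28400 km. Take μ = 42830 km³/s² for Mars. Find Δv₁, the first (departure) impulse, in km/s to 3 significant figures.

Semi-major axis of the transfer orbit: a_t = (4520 + 28400)/2 = 16460 km.
Circular speed at r = 4520 km: v_c = √(μ/r) = 3.07826 km/s.
Transfer-orbit speed at the same r (vis-viva, a = a_t): v_t = √[μ(2/r − 1/a_t)] = 4.04342 km/s.
Δv₁ = |v_t − v_c| = |4.04342 − 3.07826| = 0.9652 km/s.

Δv₁ = 0.965 km/s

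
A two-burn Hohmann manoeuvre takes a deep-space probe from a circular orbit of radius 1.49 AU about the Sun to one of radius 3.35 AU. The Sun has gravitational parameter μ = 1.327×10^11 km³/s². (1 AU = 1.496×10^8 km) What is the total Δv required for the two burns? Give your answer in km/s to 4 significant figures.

In km: r₁ = 1.49 × 1.496×10^8 = 2.22904×10^8 km; r₂ = 3.35 × 1.496×10^8 = 5.0116×10^8 km.
Transfer-ellipse semi-major axis a_t = (r₁ + r₂)/2 = (2.22904×10^8 + 5.0116×10^8)/2 = 3.62032×10^8 km.
At r₁ the circular-orbit speed is v₁ = √(μ/r₁) = 24.399 km/s.
On the transfer ellipse at r₁, vis-viva equation gives v_p = √[μ(2/r₁ − 1/a_t)] = 28.707 km/s.
First burn Δv₁ = |v_p − v₁| = 4.308 km/s.
At r₂, v₂ = √(μ/r₂) = 16.272 km/s.
Transfer-orbit speed at r₂: v_a = √[μ(2/r₂ − 1/a_t)] = 12.768 km/s.
Second burn Δv₂ = |v₂ − v_a| = 3.504 km/s.
Total Δv = Δv₁ + Δv₂ = 7.812 km/s.

Δv = 7.812 km/s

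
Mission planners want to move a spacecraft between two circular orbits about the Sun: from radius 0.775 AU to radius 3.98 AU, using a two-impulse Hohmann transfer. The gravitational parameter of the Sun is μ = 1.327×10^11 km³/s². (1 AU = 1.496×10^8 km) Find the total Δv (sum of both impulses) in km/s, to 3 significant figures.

Δv = 16.3 km/s

In km: r₁ = 0.775 × 1.496×10^8 = 1.1594×10^8 km; r₂ = 3.98 × 1.496×10^8 = 5.95408×10^8 km.
The Hohmann ellipse has a_t = (r₁ + r₂)/2 = 3.55674×10^8 km.
At r₁ the circular-orbit speed is v₁ = √(μ/r₁) = 33.831 km/s.
On the transfer ellipse at r₁, vis-viva equation gives v_p = √[μ(2/r₁ − 1/a_t)] = 43.772 km/s.
First burn Δv₁ = |v_p − v₁| = 9.941 km/s.
Circular speed at r₂: v₂ = √(μ/r₂) = 14.9289 km/s.
Transfer-orbit speed at r₂: v_a = √[μ(2/r₂ − 1/a_t)] = 8.52351 km/s.
Second burn Δv₂ = |v₂ − v_a| = 6.405 km/s.
Δv = Δv₁ + Δv₂ = 9.941 + 6.405 = 16.35 km/s.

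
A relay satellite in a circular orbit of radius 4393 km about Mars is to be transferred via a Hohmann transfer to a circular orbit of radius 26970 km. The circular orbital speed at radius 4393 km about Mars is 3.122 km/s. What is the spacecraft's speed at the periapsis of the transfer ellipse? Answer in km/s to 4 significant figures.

v = 4.094 km/s

From the circular-orbit relation v² = μ/r at r = 4393 km: μ = v²r = (3.122)² × 4393 = 42818.1 km³/s².
The Hohmann ellipse has a_t = (r₁ + r₂)/2 = 15681.5 km.
At periapsis, r = 4393 km.
Applying v² = μ(2/r − 1/a_t): v = 4.094 km/s.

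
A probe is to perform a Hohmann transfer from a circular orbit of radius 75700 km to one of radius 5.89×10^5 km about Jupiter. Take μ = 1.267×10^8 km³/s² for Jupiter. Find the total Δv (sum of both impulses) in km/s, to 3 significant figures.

The Hohmann ellipse has a_t = (r₁ + r₂)/2 = 3.3235×10^5 km.
Circular speed at r₁: v₁ = √(μ/r₁) = √(1.267×10^8/75700) = 40.91 km/s.
On the transfer ellipse at r₁, vis-viva equation gives v_p = √[μ(2/r₁ − 1/a_t)] = 54.46 km/s.
First burn Δv₁ = |v_p − v₁| = 13.55 km/s.
At r₂, v₂ = √(μ/r₂) = 14.667 km/s.
Transfer-orbit speed at r₂: v_a = √[μ(2/r₂ − 1/a_t)] = 6.9997 km/s.
Second burn Δv₂ = |v₂ − v_a| = 7.667 km/s.
Δv = Δv₁ + Δv₂ = 13.55 + 7.667 = 21.22 km/s.

Δv = 21.2 km/s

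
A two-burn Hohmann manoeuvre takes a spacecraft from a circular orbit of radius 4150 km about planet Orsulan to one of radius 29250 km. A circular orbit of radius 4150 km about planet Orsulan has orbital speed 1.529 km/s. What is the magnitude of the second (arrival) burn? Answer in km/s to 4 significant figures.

From the circular-orbit relation v² = μ/r at r = 4150 km: μ = v²r = (1.529)² × 4150 = 9702.04 km³/s².
The Hohmann ellipse has a_t = (r₁ + r₂)/2 = 16700 km.
Circular speed at r = 29250 km: v_c = √(μ/r) = 0.5759 km/s.
Vis-viva on the transfer ellipse at r = 29250 km gives v_t = √[μ(2/r − 1/a_t)] = 0.2871 km/s.
Δv₂ = |v_t − v_c| = |0.2871 − 0.5759| = 0.2888 km/s.

Δv₂ = 0.2888 km/s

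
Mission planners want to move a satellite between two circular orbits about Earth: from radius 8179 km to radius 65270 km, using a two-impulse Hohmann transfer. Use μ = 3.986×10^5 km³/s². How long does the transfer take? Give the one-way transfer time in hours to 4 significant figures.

The Hohmann ellipse has a_t = (r₁ + r₂)/2 = 36724.5 km.
Half the transfer-orbit period gives t = π√(a_t³/μ) = 35020 s.
Converting: 35020 s ÷ 3600 s/hour = 9.728 hours.

t = 9.728 hours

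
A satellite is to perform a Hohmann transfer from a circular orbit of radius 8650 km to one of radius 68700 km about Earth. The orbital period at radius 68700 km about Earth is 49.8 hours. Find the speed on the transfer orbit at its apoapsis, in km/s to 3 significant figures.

From Kepler's third law T² = 4π²r³/μ at r = 68700 km, T = 49.8 hours = 49.8 × 3600 s = 1.7928×10^5 s: μ = 4π²r³/T² = 3.98260×10^5 km³/s².
Transfer-ellipse semi-major axis a_t = (r₁ + r₂)/2 = (8650 + 68700)/2 = 38675 km.
The apoapsis of the transfer ellipse is at r = 68700 km.
Vis-viva: v = √[μ(2/r − 1/a_t)] = √[3.98260×10^5 × (2/68700 − 1/38675)] = 1.139 km/s.

v = 1.14 km/s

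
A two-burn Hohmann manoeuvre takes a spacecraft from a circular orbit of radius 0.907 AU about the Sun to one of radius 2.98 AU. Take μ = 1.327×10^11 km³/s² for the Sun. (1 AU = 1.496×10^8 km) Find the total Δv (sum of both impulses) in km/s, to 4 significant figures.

Δv = 12.92 km/s

In km: r₁ = 0.907 × 1.496×10^8 = 1.356872×10^8 km; r₂ = 2.98 × 1.496×10^8 = 4.45808×10^8 km.
Transfer-ellipse semi-major axis a_t = (r₁ + r₂)/2 = (1.356872×10^8 + 4.45808×10^8)/2 = 2.907476×10^8 km.
Circular speed at r₁: v₁ = √(μ/r₁) = √(1.327×10^11/1.356872×10^8) = 31.273 km/s.
On the transfer ellipse at r₁, vis-viva gives v_p = √[μ(2/r₁ − 1/a_t)] = 38.724 km/s.
First burn Δv₁ = |v_p − v₁| = 7.451 km/s.
Circular speed at r₂: v₂ = √(μ/r₂) = 17.253 km/s.
Transfer-orbit speed at r₂: v_a = √[μ(2/r₂ − 1/a_t)] = 11.786 km/s.
Second burn Δv₂ = |v₂ − v_a| = 5.467 km/s.
Δv = Δv₁ + Δv₂ = 7.451 + 5.467 = 12.92 km/s.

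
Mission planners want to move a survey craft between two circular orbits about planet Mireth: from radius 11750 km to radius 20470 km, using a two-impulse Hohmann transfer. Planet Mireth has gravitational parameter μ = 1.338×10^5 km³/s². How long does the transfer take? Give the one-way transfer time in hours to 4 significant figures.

t = 4.878 hours

The Hohmann ellipse has a_t = (r₁ + r₂)/2 = 16110 km.
By Kepler's third law the transfer-orbit period is T = 2π√(a_t³/μ), so t = T/2 = 17560 s.
Converting: 17560 s ÷ 3600 s/hour = 4.878 hours.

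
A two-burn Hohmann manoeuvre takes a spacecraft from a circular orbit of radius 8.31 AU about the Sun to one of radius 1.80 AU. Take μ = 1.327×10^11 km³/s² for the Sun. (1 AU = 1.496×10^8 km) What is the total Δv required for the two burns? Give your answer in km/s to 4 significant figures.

Δv = 10.43 km/s

In km: r₁ = 8.31 × 1.496×10^8 = 1.243176×10^9 km; r₂ = 1.80 × 1.496×10^8 = 2.6928×10^8 km.
Transfer-ellipse semi-major axis a_t = (r₁ + r₂)/2 = (1.243176×10^9 + 2.6928×10^8)/2 = 7.56228×10^8 km.
At r₁ the circular-orbit speed is v₁ = √(μ/r₁) = 10.3316 km/s.
On the transfer ellipse at r₁, v² = μ(2/r − 1/a) gives v_a = √[μ(2/r₁ − 1/a_t)] = 6.16517 km/s.
First burn Δv₁ = |v_a − v₁| = 4.166 km/s.
Circular speed at r₂: v₂ = √(μ/r₂) = 22.199 km/s.
Transfer-orbit speed at r₂: v_p = √[μ(2/r₂ − 1/a_t)] = 28.463 km/s.
Second burn Δv₂ = |v₂ − v_p| = 6.264 km/s.
Δv = Δv₁ + Δv₂ = 4.166 + 6.264 = 10.43 km/s.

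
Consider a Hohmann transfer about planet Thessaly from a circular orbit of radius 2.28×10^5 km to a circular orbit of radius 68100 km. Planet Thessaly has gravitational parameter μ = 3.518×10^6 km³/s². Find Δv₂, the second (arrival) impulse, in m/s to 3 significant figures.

Δv₂ = 1730 m/s

The Hohmann ellipse has a_t = (r₁ + r₂)/2 = 1.4805×10^5 km.
On the circular orbit at r = 68100 km, v_c = √(μ/r) = 7.187 km/s.
Transfer-orbit speed at the same r (vis-viva, a = a_t): v_t = √[μ(2/r − 1/a_t)] = 8.919 km/s.
Δv₂ = |v_t − v_c| = |8.919 − 7.187| = 1.732 km/s.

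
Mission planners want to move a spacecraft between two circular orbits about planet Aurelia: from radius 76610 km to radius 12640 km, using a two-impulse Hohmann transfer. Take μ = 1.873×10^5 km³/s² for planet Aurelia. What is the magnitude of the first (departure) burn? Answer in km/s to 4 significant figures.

Δv₁ = 0.7314 km/s

The Hohmann ellipse has a_t = (r₁ + r₂)/2 = 44625 km.
Circular speed at r = 76610 km: v_c = √(μ/r) = 1.5636 km/s.
Transfer-orbit speed at the same r (vis-viva, a = a_t): v_t = √[μ(2/r − 1/a_t)] = 0.83217 km/s.
Δv₁ = |v_t − v_c| = |0.83217 − 1.5636| = 0.7314 km/s.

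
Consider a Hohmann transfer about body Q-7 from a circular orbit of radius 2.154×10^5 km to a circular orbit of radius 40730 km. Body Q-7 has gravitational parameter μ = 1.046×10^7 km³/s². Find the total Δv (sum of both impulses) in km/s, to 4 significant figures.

The Hohmann ellipse has a_t = (r₁ + r₂)/2 = 1.28065×10^5 km.
Circular speed at r₁: v₁ = √(μ/r₁) = √(1.046×10^7/2.154×10^5) = 6.969 km/s.
On the transfer ellipse at r₁, vis-viva equation gives v_a = √[μ(2/r₁ − 1/a_t)] = 3.930 km/s.
First burn Δv₁ = |v_a − v₁| = 3.039 km/s.
At r₂, v₂ = √(μ/r₂) = 16.025 km/s.
Transfer-orbit speed at r₂: v_p = √[μ(2/r₂ − 1/a_t)] = 20.783 km/s.
Second burn Δv₂ = |v₂ − v_p| = 4.758 km/s.
Total Δv = Δv₁ + Δv₂ = 7.797 km/s.

Δv = 7.797 km/s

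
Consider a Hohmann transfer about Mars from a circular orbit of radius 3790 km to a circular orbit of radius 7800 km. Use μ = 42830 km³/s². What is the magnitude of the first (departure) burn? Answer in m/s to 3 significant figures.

Transfer-ellipse semi-major axis a_t = (r₁ + r₂)/2 = (3790 + 7800)/2 = 5795 km.
On the circular orbit at r = 3790 km, v_c = √(μ/r) = 3.3617 km/s.
Vis-viva on the transfer ellipse at r = 3790 km gives v_t = √[μ(2/r − 1/a_t)] = 3.9001 km/s.
Δv₁ = |v_t − v_c| = |3.9001 − 3.3617| = 0.5384 km/s.

Δv₁ = 538 m/s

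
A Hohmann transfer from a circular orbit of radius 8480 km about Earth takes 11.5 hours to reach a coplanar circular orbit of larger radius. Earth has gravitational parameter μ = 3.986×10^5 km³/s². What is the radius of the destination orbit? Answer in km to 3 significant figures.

Transfer time t = 11.5 hours = 41400 s, and t = π√(a_t³/μ).
So a_t = (μ t²/π²)^(1/3) = (3.986×10^5 × (41400)² / π²)^(1/3) = 41059 km.
Since a_t = (r₁ + r₂)/2, r₂ = 2a_t − r₁ = 2×41059 − 8480 = 73638 km.

r₂ = 73600 km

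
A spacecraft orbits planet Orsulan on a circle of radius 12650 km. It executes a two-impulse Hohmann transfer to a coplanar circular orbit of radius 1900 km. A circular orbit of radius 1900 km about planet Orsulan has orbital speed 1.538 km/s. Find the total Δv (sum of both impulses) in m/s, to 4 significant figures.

Δv = 781.5 m/s

From the circular-orbit relation v² = μ/r at r = 1900 km: μ = v²r = (1.538)² × 1900 = 4494.34 km³/s².
Semi-major axis of the transfer orbit: a_t = (12650 + 1900)/2 = 7275 km.
At r₁ the circular-orbit speed is v₁ = √(μ/r₁) = 0.596057 km/s.
On the transfer ellipse at r₁, vis-viva equation gives v_a = √[μ(2/r₁ − 1/a_t)] = 0.304613 km/s.
First burn Δv₁ = |v_a − v₁| = 0.2914 km/s.
Circular speed at r₂: v₂ = √(μ/r₂) = 1.5380 km/s.
Transfer-orbit speed at r₂: v_p = √[μ(2/r₂ − 1/a_t)] = 2.0281 km/s.
Second burn Δv₂ = |v₂ − v_p| = 0.4901 km/s.
Total Δv = Δv₁ + Δv₂ = 0.7815 km/s.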